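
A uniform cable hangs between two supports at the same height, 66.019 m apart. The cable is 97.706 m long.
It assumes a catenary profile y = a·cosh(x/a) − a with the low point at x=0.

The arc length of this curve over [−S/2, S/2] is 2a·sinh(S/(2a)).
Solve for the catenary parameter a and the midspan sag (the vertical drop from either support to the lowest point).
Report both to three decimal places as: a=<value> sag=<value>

a=20.722 sag=32.344

seed: a₀ = √(S³/(24(L−S))) = √(66.019³/(24·31.687)) = 19.451685
iter 1: u=1.697000  f(a)=+4.888e+00  f'(a)=-4.298e+00  a ← 19.451685 − (+4.888e+00/-4.298e+00) = 20.589009
iter 2: u=1.603258  f(a)=+4.615e-01  f'(a)=-3.522e+00  a ← 20.589009 − (+4.615e-01/-3.522e+00) = 20.720064
iter 3: u=1.593118  f(a)=+5.061e-03  f'(a)=-3.445e+00  a ← 20.720064 − (+5.061e-03/-3.445e+00) = 20.721533
iter 4: u=1.593005  f(a)=+6.234e-07  f'(a)=-3.444e+00  a ← 20.721533 − (+6.234e-07/-3.444e+00) = 20.721533
iter 5: u=1.593005  f(a)=+0.000e+00  f'(a)=-3.444e+00  a ← 20.721533 − (+0.000e+00/-3.444e+00) = 20.721533
converged: |Δa| < 1e-12 after 5 iterations
sag = a·(cosh(S/(2a)) − 1) = 20.721533·(cosh(1.593005) − 1) = 32.344440
T_max/T_min = cosh(S/(2a)) = 2.560910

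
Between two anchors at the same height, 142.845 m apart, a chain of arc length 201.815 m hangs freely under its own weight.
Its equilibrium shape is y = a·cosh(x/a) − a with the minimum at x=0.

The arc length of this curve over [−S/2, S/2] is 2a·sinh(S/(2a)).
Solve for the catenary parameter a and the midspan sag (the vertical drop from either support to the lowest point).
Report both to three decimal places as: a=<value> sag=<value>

seed: a₀ = √(S³/(24(L−S))) = √(142.845³/(24·58.970)) = 45.381242
iter 1: u=1.573833  f(a)=+7.749e+00  f'(a)=-3.302e+00  a ← 45.381242 − (+7.749e+00/-3.302e+00) = 47.727885
iter 2: u=1.496452  f(a)=+6.416e-01  f'(a)=-2.776e+00  a ← 47.727885 − (+6.416e-01/-2.776e+00) = 47.959014
iter 3: u=1.489240  f(a)=+5.276e-03  f'(a)=-2.731e+00  a ← 47.959014 − (+5.276e-03/-2.731e+00) = 47.960946
iter 4: u=1.489180  f(a)=+3.633e-07  f'(a)=-2.730e+00  a ← 47.960946 − (+3.633e-07/-2.730e+00) = 47.960946
iter 5: u=1.489180  f(a)=+0.000e+00  f'(a)=-2.730e+00  a ← 47.960946 − (+0.000e+00/-2.730e+00) = 47.960946
converged: |Δa| < 1e-12 after 5 iterations
sag = a·(cosh(S/(2a)) − 1) = 47.960946·(cosh(1.489180) − 1) = 63.764503
T_max/T_min = cosh(S/(2a)) = 2.329509

a=47.961 sag=63.765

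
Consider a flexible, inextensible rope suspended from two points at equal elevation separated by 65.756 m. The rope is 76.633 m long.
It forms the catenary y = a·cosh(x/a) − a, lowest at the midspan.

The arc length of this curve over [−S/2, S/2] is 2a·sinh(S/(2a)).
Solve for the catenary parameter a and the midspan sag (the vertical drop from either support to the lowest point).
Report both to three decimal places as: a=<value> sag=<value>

a=33.792 sag=17.297

seed: a₀ = √(S³/(24(L−S))) = √(65.756³/(24·10.877)) = 33.002200
iter 1: u=0.996237  f(a)=+5.527e-01  f'(a)=-7.270e-01  a ← 33.002200 − (+5.527e-01/-7.270e-01) = 33.762494
iter 2: u=0.973802  f(a)=+1.968e-02  f'(a)=-6.760e-01  a ← 33.762494 − (+1.968e-02/-6.760e-01) = 33.791599
iter 3: u=0.972964  f(a)=+2.698e-05  f'(a)=-6.742e-01  a ← 33.791599 − (+2.698e-05/-6.742e-01) = 33.791639
iter 4: u=0.972963  f(a)=+5.086e-11  f'(a)=-6.742e-01  a ← 33.791639 − (+5.086e-11/-6.742e-01) = 33.791639
iter 5: u=0.972963  f(a)=+1.421e-14  f'(a)=-6.742e-01  a ← 33.791639 − (+1.421e-14/-6.742e-01) = 33.791639
converged: |Δa| < 1e-12 after 5 iterations
sag = a·(cosh(S/(2a)) − 1) = 33.791639·(cosh(0.972963) − 1) = 17.296804
T_max/T_min = cosh(S/(2a)) = 1.511866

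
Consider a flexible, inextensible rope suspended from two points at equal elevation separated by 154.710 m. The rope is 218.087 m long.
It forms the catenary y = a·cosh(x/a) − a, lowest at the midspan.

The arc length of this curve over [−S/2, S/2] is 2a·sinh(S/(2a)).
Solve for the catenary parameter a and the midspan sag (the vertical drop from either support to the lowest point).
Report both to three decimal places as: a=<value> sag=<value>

seed: a₀ = √(S³/(24(L−S))) = √(154.710³/(24·63.377)) = 49.340792
iter 1: u=1.567770  f(a)=+8.260e+00  f'(a)=-3.258e+00  a ← 49.340792 − (+8.260e+00/-3.258e+00) = 51.875919
iter 2: u=1.491154  f(a)=+6.793e-01  f'(a)=-2.743e+00  a ← 51.875919 − (+6.793e-01/-2.743e+00) = 52.123615
iter 3: u=1.484068  f(a)=+5.504e-03  f'(a)=-2.698e+00  a ← 52.123615 − (+5.504e-03/-2.698e+00) = 52.125655
iter 4: u=1.484010  f(a)=+3.678e-07  f'(a)=-2.698e+00  a ← 52.125655 − (+3.678e-07/-2.698e+00) = 52.125655
iter 5: u=1.484010  f(a)=-2.842e-14  f'(a)=-2.698e+00  a ← 52.125655 − (-2.842e-14/-2.698e+00) = 52.125655
converged: |Δa| < 1e-12 after 5 iterations
sag = a·(cosh(S/(2a)) − 1) = 52.125655·(cosh(1.484010) − 1) = 68.736121
T_max/T_min = cosh(S/(2a)) = 2.318662

a=52.126 sag=68.736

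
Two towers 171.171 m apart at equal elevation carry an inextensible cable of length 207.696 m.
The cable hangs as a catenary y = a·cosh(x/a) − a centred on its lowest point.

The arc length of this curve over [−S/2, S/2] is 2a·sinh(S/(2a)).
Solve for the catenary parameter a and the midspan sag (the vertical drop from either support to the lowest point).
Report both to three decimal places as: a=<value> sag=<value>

seed: a₀ = √(S³/(24(L−S))) = √(171.171³/(24·36.525)) = 75.638786
iter 1: u=1.131503  f(a)=+2.411e+00  f'(a)=-1.095e+00  a ← 75.638786 − (+2.411e+00/-1.095e+00) = 77.839914
iter 2: u=1.099507  f(a)=+1.092e-01  f'(a)=-9.980e-01  a ← 77.839914 − (+1.092e-01/-9.980e-01) = 77.949367
iter 3: u=1.097963  f(a)=+2.478e-04  f'(a)=-9.935e-01  a ← 77.949367 − (+2.478e-04/-9.935e-01) = 77.949616
iter 4: u=1.097959  f(a)=+1.282e-09  f'(a)=-9.935e-01  a ← 77.949616 − (+1.282e-09/-9.935e-01) = 77.949616
iter 5: u=1.097959  f(a)=-2.842e-14  f'(a)=-9.935e-01  a ← 77.949616 − (-2.842e-14/-9.935e-01) = 77.949616
converged: |Δa| < 1e-12 after 5 iterations
sag = a·(cosh(S/(2a)) − 1) = 77.949616·(cosh(1.097959) − 1) = 51.898563
T_max/T_min = cosh(S/(2a)) = 1.665796

a=77.950 sag=51.899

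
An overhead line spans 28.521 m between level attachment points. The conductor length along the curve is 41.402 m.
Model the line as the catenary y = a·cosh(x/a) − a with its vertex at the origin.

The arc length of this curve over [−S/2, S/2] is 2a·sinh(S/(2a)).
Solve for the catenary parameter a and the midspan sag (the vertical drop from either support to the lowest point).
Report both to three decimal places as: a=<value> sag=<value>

a=9.198 sag=13.455

seed: a₀ = √(S³/(24(L−S))) = √(28.521³/(24·12.881)) = 8.662968
iter 1: u=1.646145  f(a)=+1.862e+00  f'(a)=-3.862e+00  a ← 8.662968 − (+1.862e+00/-3.862e+00) = 9.145191
iter 2: u=1.559344  f(a)=+1.668e-01  f'(a)=-3.198e+00  a ← 9.145191 − (+1.668e-01/-3.198e+00) = 9.197345
iter 3: u=1.550502  f(a)=+1.629e-03  f'(a)=-3.136e+00  a ← 9.197345 − (+1.629e-03/-3.136e+00) = 9.197864
iter 4: u=1.550414  f(a)=+1.587e-07  f'(a)=-3.135e+00  a ← 9.197864 − (+1.587e-07/-3.135e+00) = 9.197864
iter 5: u=1.550414  f(a)=-7.105e-15  f'(a)=-3.135e+00  a ← 9.197864 − (-7.105e-15/-3.135e+00) = 9.197864
converged: |Δa| < 1e-12 after 5 iterations
sag = a·(cosh(S/(2a)) − 1) = 9.197864·(cosh(1.550414) − 1) = 13.454555
T_max/T_min = cosh(S/(2a)) = 2.462791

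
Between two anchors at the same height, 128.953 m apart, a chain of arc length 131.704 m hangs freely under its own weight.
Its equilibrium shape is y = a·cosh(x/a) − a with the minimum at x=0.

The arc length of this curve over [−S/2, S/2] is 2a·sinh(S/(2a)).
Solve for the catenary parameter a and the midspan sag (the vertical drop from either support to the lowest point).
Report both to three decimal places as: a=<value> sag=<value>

seed: a₀ = √(S³/(24(L−S))) = √(128.953³/(24·2.751)) = 180.217209
iter 1: u=0.357771  f(a)=+1.766e-02  f'(a)=-3.092e-02  a ← 180.217209 − (+1.766e-02/-3.092e-02) = 180.788321
iter 2: u=0.356641  f(a)=+8.430e-05  f'(a)=-3.063e-02  a ← 180.788321 − (+8.430e-05/-3.063e-02) = 180.791074
iter 3: u=0.356635  f(a)=+1.941e-09  f'(a)=-3.063e-02  a ← 180.791074 − (+1.941e-09/-3.063e-02) = 180.791074
iter 4: u=0.356635  f(a)=+0.000e+00  f'(a)=-3.063e-02  a ← 180.791074 − (+0.000e+00/-3.063e-02) = 180.791074
converged: |Δa| < 1e-12 after 4 iterations
sag = a·(cosh(S/(2a)) − 1) = 180.791074·(cosh(0.356635) − 1) = 11.619680
T_max/T_min = cosh(S/(2a)) = 1.064271

a=180.791 sag=11.620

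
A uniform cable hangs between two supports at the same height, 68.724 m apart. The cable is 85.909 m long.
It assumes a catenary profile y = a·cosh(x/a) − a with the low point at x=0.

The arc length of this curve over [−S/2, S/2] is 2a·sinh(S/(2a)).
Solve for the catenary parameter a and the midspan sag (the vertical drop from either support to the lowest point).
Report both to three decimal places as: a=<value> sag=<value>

a=29.050 sag=22.805

seed: a₀ = √(S³/(24(L−S))) = √(68.724³/(24·17.185)) = 28.053190
iter 1: u=1.224887  f(a)=+1.336e+00  f'(a)=-1.419e+00  a ← 28.053190 − (+1.336e+00/-1.419e+00) = 28.994760
iter 2: u=1.185111  f(a)=+7.022e-02  f'(a)=-1.274e+00  a ← 28.994760 − (+7.022e-02/-1.274e+00) = 29.049899
iter 3: u=1.182861  f(a)=+2.177e-04  f'(a)=-1.266e+00  a ← 29.049899 − (+2.177e-04/-1.266e+00) = 29.050071
iter 4: u=1.182854  f(a)=+2.108e-09  f'(a)=-1.266e+00  a ← 29.050071 − (+2.108e-09/-1.266e+00) = 29.050071
iter 5: u=1.182854  f(a)=+0.000e+00  f'(a)=-1.266e+00  a ← 29.050071 − (+0.000e+00/-1.266e+00) = 29.050071
converged: |Δa| < 1e-12 after 5 iterations
sag = a·(cosh(S/(2a)) − 1) = 29.050071·(cosh(1.182854) − 1) = 22.805456
T_max/T_min = cosh(S/(2a)) = 1.785040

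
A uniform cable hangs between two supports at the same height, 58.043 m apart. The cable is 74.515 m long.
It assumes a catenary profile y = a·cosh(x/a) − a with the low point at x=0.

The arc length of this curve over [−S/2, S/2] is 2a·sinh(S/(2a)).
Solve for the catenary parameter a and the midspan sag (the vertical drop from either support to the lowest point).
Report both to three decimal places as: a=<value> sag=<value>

seed: a₀ = √(S³/(24(L−S))) = √(58.043³/(24·16.472)) = 22.240574
iter 1: u=1.304890  f(a)=+1.461e+00  f'(a)=-1.749e+00  a ← 22.240574 − (+1.461e+00/-1.749e+00) = 23.075530
iter 2: u=1.257674  f(a)=+8.628e-02  f'(a)=-1.548e+00  a ← 23.075530 − (+8.628e-02/-1.548e+00) = 23.131259
iter 3: u=1.254644  f(a)=+3.429e-04  f'(a)=-1.536e+00  a ← 23.131259 − (+3.429e-04/-1.536e+00) = 23.131483
iter 4: u=1.254632  f(a)=+5.463e-09  f'(a)=-1.536e+00  a ← 23.131483 − (+5.463e-09/-1.536e+00) = 23.131483
iter 5: u=1.254632  f(a)=+1.421e-14  f'(a)=-1.536e+00  a ← 23.131483 − (+1.421e-14/-1.536e+00) = 23.131483
converged: |Δa| < 1e-12 after 5 iterations
sag = a·(cosh(S/(2a)) − 1) = 23.131483·(cosh(1.254632) − 1) = 20.722671
T_max/T_min = cosh(S/(2a)) = 1.895864

a=23.131 sag=20.723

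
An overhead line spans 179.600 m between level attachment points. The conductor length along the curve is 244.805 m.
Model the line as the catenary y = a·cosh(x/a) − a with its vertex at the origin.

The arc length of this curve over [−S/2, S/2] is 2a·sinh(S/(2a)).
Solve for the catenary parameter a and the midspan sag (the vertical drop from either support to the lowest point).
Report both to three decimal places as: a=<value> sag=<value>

seed: a₀ = √(S³/(24(L−S))) = √(179.600³/(24·65.205)) = 60.843393
iter 1: u=1.475920  f(a)=+7.482e+00  f'(a)=-2.648e+00  a ← 60.843393 − (+7.482e+00/-2.648e+00) = 63.668685
iter 2: u=1.410426  f(a)=+5.527e-01  f'(a)=-2.270e+00  a ← 63.668685 − (+5.527e-01/-2.270e+00) = 63.912155
iter 3: u=1.405054  f(a)=+3.548e-03  f'(a)=-2.241e+00  a ← 63.912155 − (+3.548e-03/-2.241e+00) = 63.913738
iter 4: u=1.405019  f(a)=+1.483e-07  f'(a)=-2.241e+00  a ← 63.913738 − (+1.483e-07/-2.241e+00) = 63.913738
iter 5: u=1.405019  f(a)=-2.842e-14  f'(a)=-2.241e+00  a ← 63.913738 − (-2.842e-14/-2.241e+00) = 63.913738
converged: |Δa| < 1e-12 after 5 iterations
sag = a·(cosh(S/(2a)) − 1) = 63.913738·(cosh(1.405019) − 1) = 74.170794
T_max/T_min = cosh(S/(2a)) = 2.160483

a=63.914 sag=74.171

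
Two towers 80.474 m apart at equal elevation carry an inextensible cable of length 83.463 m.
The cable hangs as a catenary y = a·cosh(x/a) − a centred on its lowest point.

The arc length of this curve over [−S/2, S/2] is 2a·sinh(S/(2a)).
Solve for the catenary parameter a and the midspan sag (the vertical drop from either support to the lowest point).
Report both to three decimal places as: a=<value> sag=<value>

a=85.705 sag=9.620

seed: a₀ = √(S³/(24(L−S))) = √(80.474³/(24·2.989)) = 85.234380
iter 1: u=0.472075  f(a)=+3.348e-02  f'(a)=-7.171e-02  a ← 85.234380 − (+3.348e-02/-7.171e-02) = 85.701290
iter 2: u=0.469503  f(a)=+2.771e-04  f'(a)=-7.053e-02  a ← 85.701290 − (+2.771e-04/-7.053e-02) = 85.705220
iter 3: u=0.469481  f(a)=+1.934e-08  f'(a)=-7.052e-02  a ← 85.705220 − (+1.934e-08/-7.052e-02) = 85.705220
iter 4: u=0.469481  f(a)=+1.421e-14  f'(a)=-7.052e-02  a ← 85.705220 − (+1.421e-14/-7.052e-02) = 85.705220
converged: |Δa| < 1e-12 after 4 iterations
sag = a·(cosh(S/(2a)) − 1) = 85.705220·(cosh(0.469481) − 1) = 9.620028
T_max/T_min = cosh(S/(2a)) = 1.112246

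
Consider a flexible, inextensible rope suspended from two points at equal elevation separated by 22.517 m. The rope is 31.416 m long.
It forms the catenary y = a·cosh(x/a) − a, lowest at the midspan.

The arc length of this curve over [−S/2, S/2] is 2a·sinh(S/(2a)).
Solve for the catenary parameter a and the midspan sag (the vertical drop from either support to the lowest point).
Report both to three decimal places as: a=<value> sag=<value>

seed: a₀ = √(S³/(24(L−S))) = √(22.517³/(24·8.899)) = 7.311215
iter 1: u=1.539894  f(a)=+1.117e+00  f'(a)=-3.063e+00  a ← 7.311215 − (+1.117e+00/-3.063e+00) = 7.675821
iter 2: u=1.466749  f(a)=+8.897e-02  f'(a)=-2.592e+00  a ← 7.675821 − (+8.897e-02/-2.592e+00) = 7.710140
iter 3: u=1.460220  f(a)=+6.728e-04  f'(a)=-2.553e+00  a ← 7.710140 − (+6.728e-04/-2.553e+00) = 7.710403
iter 4: u=1.460170  f(a)=+3.912e-08  f'(a)=-2.553e+00  a ← 7.710403 − (+3.912e-08/-2.553e+00) = 7.710403
iter 5: u=1.460170  f(a)=+3.553e-15  f'(a)=-2.553e+00  a ← 7.710403 − (+3.553e-15/-2.553e+00) = 7.710403
converged: |Δa| < 1e-12 after 5 iterations
sag = a·(cosh(S/(2a)) − 1) = 7.710403·(cosh(1.460170) − 1) = 9.787928
T_max/T_min = cosh(S/(2a)) = 2.269444

a=7.710 sag=9.788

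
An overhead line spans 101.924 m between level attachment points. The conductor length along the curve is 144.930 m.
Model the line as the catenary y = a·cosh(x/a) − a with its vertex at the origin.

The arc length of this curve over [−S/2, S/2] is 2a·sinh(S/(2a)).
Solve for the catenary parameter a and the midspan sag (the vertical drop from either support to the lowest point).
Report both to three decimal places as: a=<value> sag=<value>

seed: a₀ = √(S³/(24(L−S))) = √(101.924³/(24·43.006)) = 32.029086
iter 1: u=1.591116  f(a)=+5.784e+00  f'(a)=-3.430e+00  a ← 32.029086 − (+5.784e+00/-3.430e+00) = 33.715445
iter 2: u=1.511533  f(a)=+4.882e-01  f'(a)=-2.873e+00  a ← 33.715445 − (+4.882e-01/-2.873e+00) = 33.885361
iter 3: u=1.503953  f(a)=+4.186e-03  f'(a)=-2.824e+00  a ← 33.885361 − (+4.186e-03/-2.824e+00) = 33.886843
iter 4: u=1.503888  f(a)=+3.137e-07  f'(a)=-2.824e+00  a ← 33.886843 − (+3.137e-07/-2.824e+00) = 33.886843
iter 5: u=1.503887  f(a)=-2.842e-14  f'(a)=-2.824e+00  a ← 33.886843 − (-2.842e-14/-2.824e+00) = 33.886843
converged: |Δa| < 1e-12 after 5 iterations
sag = a·(cosh(S/(2a)) − 1) = 33.886843·(cosh(1.503887) − 1) = 46.109996
T_max/T_min = cosh(S/(2a)) = 2.360705

a=33.887 sag=46.110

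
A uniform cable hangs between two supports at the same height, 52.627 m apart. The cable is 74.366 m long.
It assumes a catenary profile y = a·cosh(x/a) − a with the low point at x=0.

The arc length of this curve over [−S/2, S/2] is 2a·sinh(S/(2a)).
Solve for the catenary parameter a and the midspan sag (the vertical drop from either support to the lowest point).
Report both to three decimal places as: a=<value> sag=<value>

seed: a₀ = √(S³/(24(L−S))) = √(52.627³/(24·21.739)) = 16.714274
iter 1: u=1.574313  f(a)=+2.859e+00  f'(a)=-3.306e+00  a ← 16.714274 − (+2.859e+00/-3.306e+00) = 17.578998
iter 2: u=1.496871  f(a)=+2.368e-01  f'(a)=-2.779e+00  a ← 17.578998 − (+2.368e-01/-2.779e+00) = 17.664221
iter 3: u=1.489650  f(a)=+1.950e-03  f'(a)=-2.733e+00  a ← 17.664221 − (+1.950e-03/-2.733e+00) = 17.664935
iter 4: u=1.489589  f(a)=+1.346e-07  f'(a)=-2.733e+00  a ← 17.664935 − (+1.346e-07/-2.733e+00) = 17.664935
iter 5: u=1.489589  f(a)=+1.421e-14  f'(a)=-2.733e+00  a ← 17.664935 − (+1.421e-14/-2.733e+00) = 17.664935
converged: |Δa| < 1e-12 after 5 iterations
sag = a·(cosh(S/(2a)) − 1) = 17.664935·(cosh(1.489589) − 1) = 23.500893
T_max/T_min = cosh(S/(2a)) = 2.330370

a=17.665 sag=23.501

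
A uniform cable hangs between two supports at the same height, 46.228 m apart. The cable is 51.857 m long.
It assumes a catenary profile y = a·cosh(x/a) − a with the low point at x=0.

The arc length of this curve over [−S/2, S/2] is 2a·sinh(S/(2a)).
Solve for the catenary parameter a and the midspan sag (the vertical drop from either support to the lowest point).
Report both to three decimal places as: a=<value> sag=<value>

seed: a₀ = √(S³/(24(L−S))) = √(46.228³/(24·5.629)) = 27.041851
iter 1: u=0.854749  f(a)=+2.092e-01  f'(a)=-4.475e-01  a ← 27.041851 − (+2.092e-01/-4.475e-01) = 27.509386
iter 2: u=0.840222  f(a)=+5.550e-03  f'(a)=-4.241e-01  a ← 27.509386 − (+5.550e-03/-4.241e-01) = 27.522472
iter 3: u=0.839823  f(a)=+4.140e-06  f'(a)=-4.234e-01  a ← 27.522472 − (+4.140e-06/-4.234e-01) = 27.522482
iter 4: u=0.839823  f(a)=+2.302e-12  f'(a)=-4.234e-01  a ← 27.522482 − (+2.302e-12/-4.234e-01) = 27.522482
converged: |Δa| < 1e-12 after 4 iterations
sag = a·(cosh(S/(2a)) − 1) = 27.522482·(cosh(0.839823) − 1) = 10.289872
T_max/T_min = cosh(S/(2a)) = 1.373872

a=27.522 sag=10.290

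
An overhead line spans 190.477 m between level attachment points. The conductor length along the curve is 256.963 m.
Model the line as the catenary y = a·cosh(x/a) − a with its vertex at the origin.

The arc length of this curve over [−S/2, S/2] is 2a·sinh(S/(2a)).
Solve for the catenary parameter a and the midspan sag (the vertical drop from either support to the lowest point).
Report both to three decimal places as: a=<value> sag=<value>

seed: a₀ = √(S³/(24(L−S))) = √(190.477³/(24·66.486)) = 65.810182
iter 1: u=1.447170  f(a)=+7.320e+00  f'(a)=-2.477e+00  a ← 65.810182 − (+7.320e+00/-2.477e+00) = 68.765649
iter 2: u=1.384972  f(a)=+5.220e-01  f'(a)=-2.135e+00  a ← 68.765649 − (+5.220e-01/-2.135e+00) = 69.010135
iter 3: u=1.380065  f(a)=+3.105e-03  f'(a)=-2.110e+00  a ← 69.010135 − (+3.105e-03/-2.110e+00) = 69.011607
iter 4: u=1.380036  f(a)=+1.113e-07  f'(a)=-2.109e+00  a ← 69.011607 − (+1.113e-07/-2.109e+00) = 69.011607
iter 5: u=1.380036  f(a)=+0.000e+00  f'(a)=-2.109e+00  a ← 69.011607 − (+0.000e+00/-2.109e+00) = 69.011607
converged: |Δa| < 1e-12 after 5 iterations
sag = a·(cosh(S/(2a)) − 1) = 69.011607·(cosh(1.380036) − 1) = 76.831109
T_max/T_min = cosh(S/(2a)) = 2.113307

a=69.012 sag=76.831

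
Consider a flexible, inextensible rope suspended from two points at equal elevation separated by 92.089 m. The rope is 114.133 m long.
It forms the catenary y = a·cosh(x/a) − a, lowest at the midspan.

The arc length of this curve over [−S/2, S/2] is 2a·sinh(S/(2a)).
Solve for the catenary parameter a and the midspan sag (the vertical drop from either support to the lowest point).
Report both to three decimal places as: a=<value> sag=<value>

seed: a₀ = √(S³/(24(L−S))) = √(92.089³/(24·22.044)) = 38.420305
iter 1: u=1.198442  f(a)=+1.638e+00  f'(a)=-1.321e+00  a ← 38.420305 − (+1.638e+00/-1.321e+00) = 39.660472
iter 2: u=1.160967  f(a)=+8.267e-02  f'(a)=-1.191e+00  a ← 39.660472 − (+8.267e-02/-1.191e+00) = 39.729897
iter 3: u=1.158938  f(a)=+2.353e-04  f'(a)=-1.184e+00  a ← 39.729897 − (+2.353e-04/-1.184e+00) = 39.730096
iter 4: u=1.158933  f(a)=+1.917e-09  f'(a)=-1.184e+00  a ← 39.730096 − (+1.917e-09/-1.184e+00) = 39.730096
iter 5: u=1.158933  f(a)=+0.000e+00  f'(a)=-1.184e+00  a ← 39.730096 − (+0.000e+00/-1.184e+00) = 39.730096
converged: |Δa| < 1e-12 after 5 iterations
sag = a·(cosh(S/(2a)) − 1) = 39.730096·(cosh(1.158933) − 1) = 29.804543
T_max/T_min = cosh(S/(2a)) = 1.750175

a=39.730 sag=29.805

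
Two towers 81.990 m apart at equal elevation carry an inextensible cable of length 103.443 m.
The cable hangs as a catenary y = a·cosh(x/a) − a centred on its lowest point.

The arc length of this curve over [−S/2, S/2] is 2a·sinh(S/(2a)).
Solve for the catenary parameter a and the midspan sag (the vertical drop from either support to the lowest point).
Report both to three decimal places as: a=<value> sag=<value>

a=33.932 sag=27.927

seed: a₀ = √(S³/(24(L−S))) = √(81.990³/(24·21.453)) = 32.718372
iter 1: u=1.252966  f(a)=+1.748e+00  f'(a)=-1.529e+00  a ← 32.718372 − (+1.748e+00/-1.529e+00) = 33.861710
iter 2: u=1.210659  f(a)=+9.582e-02  f'(a)=-1.366e+00  a ← 33.861710 − (+9.582e-02/-1.366e+00) = 33.931875
iter 3: u=1.208156  f(a)=+3.248e-04  f'(a)=-1.356e+00  a ← 33.931875 − (+3.248e-04/-1.356e+00) = 33.932114
iter 4: u=1.208148  f(a)=+3.759e-09  f'(a)=-1.356e+00  a ← 33.932114 − (+3.759e-09/-1.356e+00) = 33.932114
iter 5: u=1.208148  f(a)=+0.000e+00  f'(a)=-1.356e+00  a ← 33.932114 − (+0.000e+00/-1.356e+00) = 33.932114
converged: |Δa| < 1e-12 after 5 iterations
sag = a·(cosh(S/(2a)) − 1) = 33.932114·(cosh(1.208148) − 1) = 27.926612
T_max/T_min = cosh(S/(2a)) = 1.823014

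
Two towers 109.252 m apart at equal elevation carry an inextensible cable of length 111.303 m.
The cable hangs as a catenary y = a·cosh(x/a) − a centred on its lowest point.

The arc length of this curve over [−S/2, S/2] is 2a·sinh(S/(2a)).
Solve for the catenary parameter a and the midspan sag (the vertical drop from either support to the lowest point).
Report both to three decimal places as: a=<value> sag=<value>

seed: a₀ = √(S³/(24(L−S))) = √(109.252³/(24·2.051)) = 162.762984
iter 1: u=0.335617  f(a)=+1.158e-02  f'(a)=-2.549e-02  a ← 162.762984 − (+1.158e-02/-2.549e-02) = 163.217411
iter 2: u=0.334682  f(a)=+4.869e-05  f'(a)=-2.527e-02  a ← 163.217411 − (+4.869e-05/-2.527e-02) = 163.219337
iter 3: u=0.334678  f(a)=+8.683e-10  f'(a)=-2.527e-02  a ← 163.219337 − (+8.683e-10/-2.527e-02) = 163.219337
iter 4: u=0.334678  f(a)=+0.000e+00  f'(a)=-2.527e-02  a ← 163.219337 − (+0.000e+00/-2.527e-02) = 163.219337
converged: |Δa| < 1e-12 after 4 iterations
sag = a·(cosh(S/(2a)) − 1) = 163.219337·(cosh(0.334678) − 1) = 9.226717
T_max/T_min = cosh(S/(2a)) = 1.056530

a=163.219 sag=9.227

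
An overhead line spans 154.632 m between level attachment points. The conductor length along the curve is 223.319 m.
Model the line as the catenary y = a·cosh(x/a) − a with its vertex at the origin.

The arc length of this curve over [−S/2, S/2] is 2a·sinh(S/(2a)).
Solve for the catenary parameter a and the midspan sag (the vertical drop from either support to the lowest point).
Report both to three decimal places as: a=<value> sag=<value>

a=50.239 sag=72.202

seed: a₀ = √(S³/(24(L−S))) = √(154.632³/(24·68.687)) = 47.359397
iter 1: u=1.632538  f(a)=+9.756e+00  f'(a)=-3.751e+00  a ← 47.359397 − (+9.756e+00/-3.751e+00) = 49.960252
iter 2: u=1.547550  f(a)=+8.613e-01  f'(a)=-3.115e+00  a ← 49.960252 − (+8.613e-01/-3.115e+00) = 50.236719
iter 3: u=1.539034  f(a)=+8.150e-03  f'(a)=-3.057e+00  a ← 50.236719 − (+8.150e-03/-3.057e+00) = 50.239386
iter 4: u=1.538952  f(a)=+7.449e-07  f'(a)=-3.056e+00  a ← 50.239386 − (+7.449e-07/-3.056e+00) = 50.239386
iter 5: u=1.538952  f(a)=-2.842e-14  f'(a)=-3.056e+00  a ← 50.239386 − (-2.842e-14/-3.056e+00) = 50.239386
converged: |Δa| < 1e-12 after 5 iterations
sag = a·(cosh(S/(2a)) − 1) = 50.239386·(cosh(1.538952) − 1) = 72.201783
T_max/T_min = cosh(S/(2a)) = 2.437155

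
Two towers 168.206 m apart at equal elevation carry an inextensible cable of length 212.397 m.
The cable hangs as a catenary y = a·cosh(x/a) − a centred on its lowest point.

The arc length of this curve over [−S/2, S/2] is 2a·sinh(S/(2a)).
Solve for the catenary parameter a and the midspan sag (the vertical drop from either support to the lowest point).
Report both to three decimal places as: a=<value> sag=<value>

seed: a₀ = √(S³/(24(L−S))) = √(168.206³/(24·44.191)) = 66.986871
iter 1: u=1.255515  f(a)=+3.617e+00  f'(a)=-1.539e+00  a ← 66.986871 − (+3.617e+00/-1.539e+00) = 69.336169
iter 2: u=1.212974  f(a)=+1.990e-01  f'(a)=-1.374e+00  a ← 69.336169 − (+1.990e-01/-1.374e+00) = 69.480948
iter 3: u=1.210447  f(a)=+6.798e-04  f'(a)=-1.365e+00  a ← 69.480948 − (+6.798e-04/-1.365e+00) = 69.481446
iter 4: u=1.210438  f(a)=+7.995e-09  f'(a)=-1.365e+00  a ← 69.481446 − (+7.995e-09/-1.365e+00) = 69.481446
iter 5: u=1.210438  f(a)=+5.684e-14  f'(a)=-1.365e+00  a ← 69.481446 − (+5.684e-14/-1.365e+00) = 69.481446
converged: |Δa| < 1e-12 after 5 iterations
sag = a·(cosh(S/(2a)) − 1) = 69.481446·(cosh(1.210438) − 1) = 57.427154
T_max/T_min = cosh(S/(2a)) = 1.826511

a=69.481 sag=57.427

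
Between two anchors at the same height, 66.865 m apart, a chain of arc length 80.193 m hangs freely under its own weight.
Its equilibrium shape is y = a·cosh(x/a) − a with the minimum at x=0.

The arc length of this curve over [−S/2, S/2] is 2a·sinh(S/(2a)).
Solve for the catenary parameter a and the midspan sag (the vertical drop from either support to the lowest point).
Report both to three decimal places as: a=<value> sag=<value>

a=31.446 sag=19.511

seed: a₀ = √(S³/(24(L−S))) = √(66.865³/(24·13.328)) = 30.571036
iter 1: u=1.093600  f(a)=+8.201e-01  f'(a)=-9.808e-01  a ← 30.571036 − (+8.201e-01/-9.808e-01) = 31.407179
iter 2: u=1.064486  f(a)=+3.485e-02  f'(a)=-8.990e-01  a ← 31.407179 − (+3.485e-02/-8.990e-01) = 31.445942
iter 3: u=1.063174  f(a)=+6.911e-05  f'(a)=-8.955e-01  a ← 31.445942 − (+6.911e-05/-8.955e-01) = 31.446019
iter 4: u=1.063171  f(a)=+2.731e-10  f'(a)=-8.954e-01  a ← 31.446019 − (+2.731e-10/-8.954e-01) = 31.446019
iter 5: u=1.063171  f(a)=-2.842e-14  f'(a)=-8.954e-01  a ← 31.446019 − (-2.842e-14/-8.954e-01) = 31.446019
converged: |Δa| < 1e-12 after 5 iterations
sag = a·(cosh(S/(2a)) − 1) = 31.446019·(cosh(1.063171) − 1) = 19.510643
T_max/T_min = cosh(S/(2a)) = 1.620449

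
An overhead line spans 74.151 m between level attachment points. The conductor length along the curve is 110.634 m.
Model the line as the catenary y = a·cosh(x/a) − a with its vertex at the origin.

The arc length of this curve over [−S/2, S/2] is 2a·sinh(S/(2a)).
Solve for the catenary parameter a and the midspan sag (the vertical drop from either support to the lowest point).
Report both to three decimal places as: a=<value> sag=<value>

seed: a₀ = √(S³/(24(L−S))) = √(74.151³/(24·36.483)) = 21.578668
iter 1: u=1.718155  f(a)=+5.779e+00  f'(a)=-4.491e+00  a ← 21.578668 − (+5.779e+00/-4.491e+00) = 22.865619
iter 2: u=1.621452  f(a)=+5.574e-01  f'(a)=-3.663e+00  a ← 22.865619 − (+5.574e-01/-3.663e+00) = 23.017795
iter 3: u=1.610732  f(a)=+6.406e-03  f'(a)=-3.579e+00  a ← 23.017795 − (+6.406e-03/-3.579e+00) = 23.019585
iter 4: u=1.610607  f(a)=+8.678e-07  f'(a)=-3.578e+00  a ← 23.019585 − (+8.678e-07/-3.578e+00) = 23.019585
iter 5: u=1.610607  f(a)=+2.842e-14  f'(a)=-3.578e+00  a ← 23.019585 − (+2.842e-14/-3.578e+00) = 23.019585
converged: |Δa| < 1e-12 after 5 iterations
sag = a·(cosh(S/(2a)) − 1) = 23.019585·(cosh(1.610607) − 1) = 36.895954
T_max/T_min = cosh(S/(2a)) = 2.602807

a=23.020 sag=36.896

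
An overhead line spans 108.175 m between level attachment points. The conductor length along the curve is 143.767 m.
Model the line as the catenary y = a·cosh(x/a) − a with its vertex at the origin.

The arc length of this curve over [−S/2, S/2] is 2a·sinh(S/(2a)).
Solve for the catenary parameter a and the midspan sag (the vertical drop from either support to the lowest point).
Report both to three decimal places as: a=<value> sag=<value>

a=40.267 sag=42.126

seed: a₀ = √(S³/(24(L−S))) = √(108.175³/(24·35.592)) = 38.495374
iter 1: u=1.405039  f(a)=+3.683e+00  f'(a)=-2.241e+00  a ← 38.495374 − (+3.683e+00/-2.241e+00) = 40.138865
iter 2: u=1.347509  f(a)=+2.490e-01  f'(a)=-1.947e+00  a ← 40.138865 − (+2.490e-01/-1.947e+00) = 40.266731
iter 3: u=1.343230  f(a)=+1.320e-03  f'(a)=-1.927e+00  a ← 40.266731 − (+1.320e-03/-1.927e+00) = 40.267416
iter 4: u=1.343208  f(a)=+3.757e-08  f'(a)=-1.927e+00  a ← 40.267416 − (+3.757e-08/-1.927e+00) = 40.267417
iter 5: u=1.343208  f(a)=-2.842e-14  f'(a)=-1.927e+00  a ← 40.267417 − (-2.842e-14/-1.927e+00) = 40.267417
converged: |Δa| < 1e-12 after 5 iterations
sag = a·(cosh(S/(2a)) − 1) = 40.267417·(cosh(1.343208) − 1) = 42.126166
T_max/T_min = cosh(S/(2a)) = 2.046160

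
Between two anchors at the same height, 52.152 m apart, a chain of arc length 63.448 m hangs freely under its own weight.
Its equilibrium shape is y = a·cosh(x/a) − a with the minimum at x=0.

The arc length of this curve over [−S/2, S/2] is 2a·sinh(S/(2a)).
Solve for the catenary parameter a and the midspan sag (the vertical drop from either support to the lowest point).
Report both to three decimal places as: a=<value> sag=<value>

seed: a₀ = √(S³/(24(L−S))) = √(52.152³/(24·11.296)) = 22.873809
iter 1: u=1.139994  f(a)=+7.571e-01  f'(a)=-1.122e+00  a ← 22.873809 − (+7.571e-01/-1.122e+00) = 23.548531
iter 2: u=1.107330  f(a)=+3.479e-02  f'(a)=-1.021e+00  a ← 23.548531 − (+3.479e-02/-1.021e+00) = 23.582603
iter 3: u=1.105730  f(a)=+8.131e-05  f'(a)=-1.016e+00  a ← 23.582603 − (+8.131e-05/-1.016e+00) = 23.582683
iter 4: u=1.105727  f(a)=+4.463e-10  f'(a)=-1.016e+00  a ← 23.582683 − (+4.463e-10/-1.016e+00) = 23.582683
iter 5: u=1.105727  f(a)=+7.105e-15  f'(a)=-1.016e+00  a ← 23.582683 − (+7.105e-15/-1.016e+00) = 23.582683
converged: |Δa| < 1e-12 after 5 iterations
sag = a·(cosh(S/(2a)) − 1) = 23.582683·(cosh(1.105727) − 1) = 15.946485
T_max/T_min = cosh(S/(2a)) = 1.676195

a=23.583 sag=15.946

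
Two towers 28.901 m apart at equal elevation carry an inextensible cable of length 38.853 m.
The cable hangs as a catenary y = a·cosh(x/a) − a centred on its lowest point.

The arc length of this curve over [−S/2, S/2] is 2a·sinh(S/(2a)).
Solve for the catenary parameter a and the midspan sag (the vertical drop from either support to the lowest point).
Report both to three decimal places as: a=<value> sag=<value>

seed: a₀ = √(S³/(24(L−S))) = √(28.901³/(24·9.952)) = 10.053297
iter 1: u=1.437389  f(a)=+1.080e+00  f'(a)=-2.420e+00  a ← 10.053297 − (+1.080e+00/-2.420e+00) = 10.499585
iter 2: u=1.376292  f(a)=+7.609e-02  f'(a)=-2.090e+00  a ← 10.499585 − (+7.609e-02/-2.090e+00) = 10.535988
iter 3: u=1.371537  f(a)=+4.409e-04  f'(a)=-2.066e+00  a ← 10.535988 − (+4.409e-04/-2.066e+00) = 10.536201
iter 4: u=1.371510  f(a)=+1.499e-08  f'(a)=-2.066e+00  a ← 10.536201 − (+1.499e-08/-2.066e+00) = 10.536201
iter 5: u=1.371510  f(a)=+0.000e+00  f'(a)=-2.066e+00  a ← 10.536201 − (+0.000e+00/-2.066e+00) = 10.536201
converged: |Δa| < 1e-12 after 5 iterations
sag = a·(cosh(S/(2a)) − 1) = 10.536201·(cosh(1.371510) − 1) = 11.563583
T_max/T_min = cosh(S/(2a)) = 2.097510

a=10.536 sag=11.564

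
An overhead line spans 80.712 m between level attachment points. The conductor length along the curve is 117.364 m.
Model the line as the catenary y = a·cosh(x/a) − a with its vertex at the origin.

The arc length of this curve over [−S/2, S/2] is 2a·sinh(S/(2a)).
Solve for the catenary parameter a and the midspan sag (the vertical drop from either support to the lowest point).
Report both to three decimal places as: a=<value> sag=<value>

a=25.966 sag=38.204

seed: a₀ = √(S³/(24(L−S))) = √(80.712³/(24·36.652)) = 24.448527
iter 1: u=1.650652  f(a)=+5.330e+00  f'(a)=-3.899e+00  a ← 24.448527 − (+5.330e+00/-3.899e+00) = 25.815511
iter 2: u=1.563246  f(a)=+4.797e-01  f'(a)=-3.226e+00  a ← 25.815511 − (+4.797e-01/-3.226e+00) = 25.964199
iter 3: u=1.554294  f(a)=+4.734e-03  f'(a)=-3.163e+00  a ← 25.964199 − (+4.734e-03/-3.163e+00) = 25.965695
iter 4: u=1.554204  f(a)=+4.711e-07  f'(a)=-3.162e+00  a ← 25.965695 − (+4.711e-07/-3.162e+00) = 25.965696
iter 5: u=1.554204  f(a)=-2.842e-14  f'(a)=-3.162e+00  a ← 25.965696 − (-2.842e-14/-3.162e+00) = 25.965696
converged: |Δa| < 1e-12 after 5 iterations
sag = a·(cosh(S/(2a)) − 1) = 25.965696·(cosh(1.554204) − 1) = 38.204348
T_max/T_min = cosh(S/(2a)) = 2.471339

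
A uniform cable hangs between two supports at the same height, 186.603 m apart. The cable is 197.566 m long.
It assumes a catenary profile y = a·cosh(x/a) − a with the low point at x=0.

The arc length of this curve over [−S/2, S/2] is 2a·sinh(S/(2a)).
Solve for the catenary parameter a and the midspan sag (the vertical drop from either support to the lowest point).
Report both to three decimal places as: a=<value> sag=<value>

seed: a₀ = √(S³/(24(L−S))) = √(186.603³/(24·10.963)) = 157.147546
iter 1: u=0.593719  f(a)=+1.949e-01  f'(a)=-1.445e-01  a ← 157.147546 − (+1.949e-01/-1.445e-01) = 158.495964
iter 2: u=0.588668  f(a)=+2.536e-03  f'(a)=-1.408e-01  a ← 158.495964 − (+2.536e-03/-1.408e-01) = 158.513983
iter 3: u=0.588601  f(a)=+4.424e-07  f'(a)=-1.407e-01  a ← 158.513983 − (+4.424e-07/-1.407e-01) = 158.513986
iter 4: u=0.588601  f(a)=+2.842e-14  f'(a)=-1.407e-01  a ← 158.513986 − (+2.842e-14/-1.407e-01) = 158.513986
converged: |Δa| < 1e-12 after 4 iterations
sag = a·(cosh(S/(2a)) − 1) = 158.513986·(cosh(0.588601) − 1) = 28.260650
T_max/T_min = cosh(S/(2a)) = 1.178285

a=158.514 sag=28.261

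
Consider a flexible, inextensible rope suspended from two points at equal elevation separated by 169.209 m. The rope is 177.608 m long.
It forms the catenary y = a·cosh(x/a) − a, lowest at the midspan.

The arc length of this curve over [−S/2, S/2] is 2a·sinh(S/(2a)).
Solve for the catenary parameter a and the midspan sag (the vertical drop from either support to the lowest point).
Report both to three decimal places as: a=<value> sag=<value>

a=156.171 sag=23.483

seed: a₀ = √(S³/(24(L−S))) = √(169.209³/(24·8.399)) = 155.030011
iter 1: u=0.545730  f(a)=+1.260e-01  f'(a)=-1.116e-01  a ← 155.030011 − (+1.260e-01/-1.116e-01) = 156.158540
iter 2: u=0.541786  f(a)=+1.389e-03  f'(a)=-1.092e-01  a ← 156.158540 − (+1.389e-03/-1.092e-01) = 156.171261
iter 3: u=0.541742  f(a)=+1.729e-07  f'(a)=-1.091e-01  a ← 156.171261 − (+1.729e-07/-1.091e-01) = 156.171262
iter 4: u=0.541742  f(a)=+0.000e+00  f'(a)=-1.091e-01  a ← 156.171262 − (+0.000e+00/-1.091e-01) = 156.171262
converged: |Δa| < 1e-12 after 4 iterations
sag = a·(cosh(S/(2a)) − 1) = 156.171262·(cosh(0.541742) − 1) = 23.482888
T_max/T_min = cosh(S/(2a)) = 1.150366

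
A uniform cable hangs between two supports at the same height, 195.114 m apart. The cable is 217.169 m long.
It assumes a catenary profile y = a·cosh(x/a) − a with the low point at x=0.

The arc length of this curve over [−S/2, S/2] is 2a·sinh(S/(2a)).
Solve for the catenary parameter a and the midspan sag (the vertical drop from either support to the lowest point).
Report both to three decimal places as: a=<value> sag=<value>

a=120.419 sag=41.727

seed: a₀ = √(S³/(24(L−S))) = √(195.114³/(24·22.055)) = 118.460482
iter 1: u=0.823540  f(a)=+7.601e-01  f'(a)=-3.982e-01  a ← 118.460482 − (+7.601e-01/-3.982e-01) = 120.369153
iter 2: u=0.810482  f(a)=+1.876e-02  f'(a)=-3.788e-01  a ← 120.369153 − (+1.876e-02/-3.788e-01) = 120.418678
iter 3: u=0.810148  f(a)=+1.207e-05  f'(a)=-3.783e-01  a ← 120.418678 − (+1.207e-05/-3.783e-01) = 120.418710
iter 4: u=0.810148  f(a)=+5.002e-12  f'(a)=-3.783e-01  a ← 120.418710 − (+5.002e-12/-3.783e-01) = 120.418710
converged: |Δa| < 1e-12 after 4 iterations
sag = a·(cosh(S/(2a)) − 1) = 120.418710·(cosh(0.810148) − 1) = 41.727087
T_max/T_min = cosh(S/(2a)) = 1.346517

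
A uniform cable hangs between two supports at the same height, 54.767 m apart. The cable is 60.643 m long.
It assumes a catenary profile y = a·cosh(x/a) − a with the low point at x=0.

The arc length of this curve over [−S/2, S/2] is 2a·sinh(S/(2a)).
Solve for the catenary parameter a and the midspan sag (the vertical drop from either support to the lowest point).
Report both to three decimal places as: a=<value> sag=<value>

a=34.666 sag=11.390

seed: a₀ = √(S³/(24(L−S))) = √(54.767³/(24·5.876)) = 34.129656
iter 1: u=0.802337  f(a)=+1.921e-01  f'(a)=-3.670e-01  a ← 34.129656 − (+1.921e-01/-3.670e-01) = 34.652950
iter 2: u=0.790221  f(a)=+4.506e-03  f'(a)=-3.500e-01  a ← 34.652950 − (+4.506e-03/-3.500e-01) = 34.665826
iter 3: u=0.789928  f(a)=+2.613e-06  f'(a)=-3.496e-01  a ← 34.665826 − (+2.613e-06/-3.496e-01) = 34.665834
iter 4: u=0.789928  f(a)=+8.740e-13  f'(a)=-3.496e-01  a ← 34.665834 − (+8.740e-13/-3.496e-01) = 34.665834
converged: |Δa| < 1e-12 after 4 iterations
sag = a·(cosh(S/(2a)) − 1) = 34.665834·(cosh(0.789928) − 1) = 11.389713
T_max/T_min = cosh(S/(2a)) = 1.328557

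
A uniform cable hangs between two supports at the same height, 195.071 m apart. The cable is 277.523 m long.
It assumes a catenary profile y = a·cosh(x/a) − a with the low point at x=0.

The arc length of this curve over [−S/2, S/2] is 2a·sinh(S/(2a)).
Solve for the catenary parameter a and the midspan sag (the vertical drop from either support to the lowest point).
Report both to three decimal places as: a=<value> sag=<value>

seed: a₀ = √(S³/(24(L−S))) = √(195.071³/(24·82.452)) = 61.246722
iter 1: u=1.592502  f(a)=+1.111e+01  f'(a)=-3.440e+00  a ← 61.246722 − (+1.111e+01/-3.440e+00) = 64.476044
iter 2: u=1.512740  f(a)=+9.391e-01  f'(a)=-2.881e+00  a ← 64.476044 − (+9.391e-01/-2.881e+00) = 64.802016
iter 3: u=1.505131  f(a)=+8.080e-03  f'(a)=-2.832e+00  a ← 64.802016 − (+8.080e-03/-2.832e+00) = 64.804870
iter 4: u=1.505064  f(a)=+6.096e-07  f'(a)=-2.831e+00  a ← 64.804870 − (+6.096e-07/-2.831e+00) = 64.804870
iter 5: u=1.505064  f(a)=+5.684e-14  f'(a)=-2.831e+00  a ← 64.804870 − (+5.684e-14/-2.831e+00) = 64.804870
converged: |Δa| < 1e-12 after 5 iterations
sag = a·(cosh(S/(2a)) − 1) = 64.804870·(cosh(1.505064) − 1) = 88.343506
T_max/T_min = cosh(S/(2a)) = 2.363223

a=64.805 sag=88.344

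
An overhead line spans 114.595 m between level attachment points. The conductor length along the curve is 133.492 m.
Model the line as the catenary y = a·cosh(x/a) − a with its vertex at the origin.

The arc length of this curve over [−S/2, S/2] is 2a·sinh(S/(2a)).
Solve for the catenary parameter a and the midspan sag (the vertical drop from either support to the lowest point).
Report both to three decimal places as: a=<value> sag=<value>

seed: a₀ = √(S³/(24(L−S))) = √(114.595³/(24·18.897)) = 57.603179
iter 1: u=0.994693  f(a)=+9.572e-01  f'(a)=-7.234e-01  a ← 57.603179 − (+9.572e-01/-7.234e-01) = 58.926411
iter 2: u=0.972357  f(a)=+3.398e-02  f'(a)=-6.728e-01  a ← 58.926411 − (+3.398e-02/-6.728e-01) = 58.976907
iter 3: u=0.971524  f(a)=+4.630e-05  f'(a)=-6.710e-01  a ← 58.976907 − (+4.630e-05/-6.710e-01) = 58.976976
iter 4: u=0.971523  f(a)=+8.623e-11  f'(a)=-6.710e-01  a ← 58.976976 − (+8.623e-11/-6.710e-01) = 58.976976
iter 5: u=0.971523  f(a)=+2.842e-14  f'(a)=-6.710e-01  a ← 58.976976 − (+2.842e-14/-6.710e-01) = 58.976976
converged: |Δa| < 1e-12 after 5 iterations
sag = a·(cosh(S/(2a)) − 1) = 58.976976·(cosh(0.971523) − 1) = 30.092167
T_max/T_min = cosh(S/(2a)) = 1.510236

a=58.977 sag=30.092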